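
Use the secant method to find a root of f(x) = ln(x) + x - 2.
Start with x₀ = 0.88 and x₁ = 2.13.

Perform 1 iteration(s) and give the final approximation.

f(x) = ln(x) + x - 2
x₀ = 0.88, x₁ = 2.13

Secant formula: x_{n+1} = x_n - f(x_n)(x_n - x_{n-1})/(f(x_n) - f(x_{n-1}))

Iteration 1:
  f(0.880000) = -1.247833
  f(2.130000) = 0.886122
  x_2 = 2.130000 - 0.886122×(2.130000 - 0.880000)/(0.886122 - (-1.247833))
       = 1.610939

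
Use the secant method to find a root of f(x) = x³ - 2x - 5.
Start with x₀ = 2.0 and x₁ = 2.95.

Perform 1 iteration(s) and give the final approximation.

f(x) = x³ - 2x - 5
x₀ = 2.0, x₁ = 2.95

Secant formula: x_{n+1} = x_n - f(x_n)(x_n - x_{n-1})/(f(x_n) - f(x_{n-1}))

Iteration 1:
  f(2.000000) = -1.000000
  f(2.950000) = 14.772375
  x_2 = 2.950000 - 14.772375×(2.950000 - 2.000000)/(14.772375 - (-1.000000))
       = 2.060232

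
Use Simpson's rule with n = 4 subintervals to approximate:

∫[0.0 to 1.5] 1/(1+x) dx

f(x) = 1/(1+x)
a = 0.0, b = 1.5, n = 4
h = (b - a)/n = 0.375000

Simpson's rule: (h/3)[f(x₀) + 4f(x₁) + 2f(x₂) + ... + f(xₙ)]

x_0 = 0.0000, f(x_0) = 1.000000, coefficient = 1
x_1 = 0.3750, f(x_1) = 0.727273, coefficient = 4
x_2 = 0.7500, f(x_2) = 0.571429, coefficient = 2
x_3 = 1.1250, f(x_3) = 0.470588, coefficient = 4
x_4 = 1.5000, f(x_4) = 0.400000, coefficient = 1

I ≈ (0.375000/3) × 7.334301 = 0.916788
Exact value: 0.916291
Error: 0.000497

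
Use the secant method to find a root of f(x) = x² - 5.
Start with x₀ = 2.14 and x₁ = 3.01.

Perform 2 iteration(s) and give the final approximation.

f(x) = x² - 5
x₀ = 2.14, x₁ = 3.01

Secant formula: x_{n+1} = x_n - f(x_n)(x_n - x_{n-1})/(f(x_n) - f(x_{n-1}))

Iteration 1:
  f(2.140000) = -0.420400
  f(3.010000) = 4.060100
  x_2 = 3.010000 - 4.060100×(3.010000 - 2.140000)/(4.060100 - (-0.420400))
       = 2.221631
Iteration 2:
  f(3.010000) = 4.060100
  f(2.221631) = -0.064355
  x_3 = 2.221631 - (-0.064355)×(2.221631 - 3.010000)/(-0.064355 - 4.060100)
       = 2.233932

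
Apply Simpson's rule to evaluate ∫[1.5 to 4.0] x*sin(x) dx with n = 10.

f(x) = x*sin(x)
a = 1.5, b = 4.0, n = 10
h = (b - a)/n = 0.250000

Simpson's rule: (h/3)[f(x₀) + 4f(x₁) + 2f(x₂) + ... + f(xₙ)]

x_0 = 1.5000, f(x_0) = 1.496242, coefficient = 1
x_1 = 1.7500, f(x_1) = 1.721975, coefficient = 4
x_2 = 2.0000, f(x_2) = 1.818595, coefficient = 2
x_3 = 2.2500, f(x_3) = 1.750665, coefficient = 4
x_4 = 2.5000, f(x_4) = 1.496180, coefficient = 2
x_5 = 2.7500, f(x_5) = 1.049568, coefficient = 4
x_6 = 3.0000, f(x_6) = 0.423360, coefficient = 2
x_7 = 3.2500, f(x_7) = -0.351634, coefficient = 4
x_8 = 3.5000, f(x_8) = -1.227741, coefficient = 2
x_9 = 3.7500, f(x_9) = -2.143355, coefficient = 4
x_10 = 4.0000, f(x_10) = -3.027210, coefficient = 1

I ≈ (0.250000/3) × 11.598695 = 0.966558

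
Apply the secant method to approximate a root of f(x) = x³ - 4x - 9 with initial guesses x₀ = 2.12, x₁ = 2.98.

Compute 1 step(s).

f(x) = x³ - 4x - 9
x₀ = 2.12, x₁ = 2.98

Secant formula: x_{n+1} = x_n - f(x_n)(x_n - x_{n-1})/(f(x_n) - f(x_{n-1}))

Iteration 1:
  f(2.120000) = -7.951872
  f(2.980000) = 5.543592
  x_2 = 2.980000 - 5.543592×(2.980000 - 2.120000)/(5.543592 - (-7.951872))
       = 2.626734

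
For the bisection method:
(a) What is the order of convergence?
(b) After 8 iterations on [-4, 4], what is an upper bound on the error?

(a) Bisection has linear (order 1) convergence; the error is halved each step.

(b) Error bound = (b-a)/2^n = (4 - (-4))/2^{8}
    = 8/2^{8}

(a) 1 (linear); (b) error ≤ 3.12e-02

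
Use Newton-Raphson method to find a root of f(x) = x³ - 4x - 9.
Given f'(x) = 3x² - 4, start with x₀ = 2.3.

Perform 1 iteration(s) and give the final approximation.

f(x) = x³ - 4x - 9
f'(x) = 3x² - 4
x₀ = 2.3

Newton-Raphson formula: x_{n+1} = x_n - f(x_n)/f'(x_n)

Iteration 1:
  f(2.300000) = -6.033000
  f'(2.300000) = 11.870000
  x_1 = 2.300000 - (-6.033000)/11.870000 = 2.808256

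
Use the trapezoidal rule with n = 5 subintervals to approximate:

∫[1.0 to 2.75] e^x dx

f(x) = e^x
a = 1.0, b = 2.75, n = 5
h = (b - a)/n = 0.350000

Trapezoidal rule: (h/2)[f(x₀) + 2f(x₁) + 2f(x₂) + ... + f(xₙ)]

x_0 = 1.0000, f(x_0) = 2.718282, coefficient = 1
x_1 = 1.3500, f(x_1) = 3.857426, coefficient = 2
x_2 = 1.7000, f(x_2) = 5.473947, coefficient = 2
x_3 = 2.0500, f(x_3) = 7.767901, coefficient = 2
x_4 = 2.4000, f(x_4) = 11.023176, coefficient = 2
x_5 = 2.7500, f(x_5) = 15.642632, coefficient = 1

I ≈ (0.350000/2) × 74.605815 = 13.056018
Exact value: 12.924350
Error: 0.131667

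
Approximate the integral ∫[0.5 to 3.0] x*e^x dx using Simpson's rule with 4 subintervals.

f(x) = x*e^x
a = 0.5, b = 3.0, n = 4
h = (b - a)/n = 0.625000

Simpson's rule: (h/3)[f(x₀) + 4f(x₁) + 2f(x₂) + ... + f(xₙ)]

x_0 = 0.5000, f(x_0) = 0.824361, coefficient = 1
x_1 = 1.1250, f(x_1) = 3.465244, coefficient = 4
x_2 = 1.7500, f(x_2) = 10.070555, coefficient = 2
x_3 = 2.3750, f(x_3) = 25.533656, coefficient = 4
x_4 = 3.0000, f(x_4) = 60.256611, coefficient = 1

I ≈ (0.625000/3) × 197.217682 = 41.087017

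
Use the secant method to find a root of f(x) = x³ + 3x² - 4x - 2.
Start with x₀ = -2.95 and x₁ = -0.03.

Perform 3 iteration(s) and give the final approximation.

f(x) = x³ + 3x² - 4x - 2
x₀ = -2.95, x₁ = -0.03

Secant formula: x_{n+1} = x_n - f(x_n)(x_n - x_{n-1})/(f(x_n) - f(x_{n-1}))

Iteration 1:
  f(-2.950000) = 10.235125
  f(-0.030000) = -1.877327
  x_2 = -0.030000 - (-1.877327)×(-0.030000 - (-2.950000))/(-1.877327 - 10.235125)
       = -0.482575
Iteration 2:
  f(-0.030000) = -1.877327
  f(-0.482575) = 0.516555
  x_3 = -0.482575 - 0.516555×(-0.482575 - (-0.030000))/(0.516555 - (-1.877327))
       = -0.384918
Iteration 3:
  f(-0.482575) = 0.516555
  f(-0.384918) = -0.072874
  x_4 = -0.384918 - (-0.072874)×(-0.384918 - (-0.482575))/(-0.072874 - 0.516555)
       = -0.396992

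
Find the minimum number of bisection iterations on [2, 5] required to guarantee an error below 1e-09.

We need (b-a)/2^n ≤ 1e-09
(5 - 2)/2^n ≤ 1e-09
3/2^n ≤ 1e-09
2^n ≥ 3000000000
n ≥ log₂(3000000000) = 31.48
n ≥ 32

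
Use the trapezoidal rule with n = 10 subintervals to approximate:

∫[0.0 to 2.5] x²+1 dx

f(x) = x²+1
a = 0.0, b = 2.5, n = 10
h = (b - a)/n = 0.250000

Trapezoidal rule: (h/2)[f(x₀) + 2f(x₁) + 2f(x₂) + ... + f(xₙ)]

x_0 = 0.0000, f(x_0) = 1.000000, coefficient = 1
x_1 = 0.2500, f(x_1) = 1.062500, coefficient = 2
x_2 = 0.5000, f(x_2) = 1.250000, coefficient = 2
x_3 = 0.7500, f(x_3) = 1.562500, coefficient = 2
x_4 = 1.0000, f(x_4) = 2.000000, coefficient = 2
x_5 = 1.2500, f(x_5) = 2.562500, coefficient = 2
x_6 = 1.5000, f(x_6) = 3.250000, coefficient = 2
x_7 = 1.7500, f(x_7) = 4.062500, coefficient = 2
x_8 = 2.0000, f(x_8) = 5.000000, coefficient = 2
x_9 = 2.2500, f(x_9) = 6.062500, coefficient = 2
x_10 = 2.5000, f(x_10) = 7.250000, coefficient = 1

I ≈ (0.250000/2) × 61.875000 = 7.734375
Exact value: 7.708333
Error: 0.026042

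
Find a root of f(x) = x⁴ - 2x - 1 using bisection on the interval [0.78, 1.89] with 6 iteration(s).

f(x) = x⁴ - 2x - 1
Initial interval: [0.78, 1.89]

Iteration 1:
  c_1 = (0.780000 + 1.890000)/2 = 1.335000
  f(c_1) = f(1.335000) = -0.493674
  f(a) × f(c) ≥ 0, new interval: [1.335000, 1.890000]
Iteration 2:
  c_2 = (1.335000 + 1.890000)/2 = 1.612500
  f(c_2) = f(1.612500) = 2.535813
  f(a) × f(c) < 0, new interval: [1.335000, 1.612500]
Iteration 3:
  c_3 = (1.335000 + 1.612500)/2 = 1.473750
  f(c_3) = f(1.473750) = 0.769819
  f(a) × f(c) < 0, new interval: [1.335000, 1.473750]
Iteration 4:
  c_4 = (1.335000 + 1.473750)/2 = 1.404375
  f(c_4) = f(1.404375) = 0.081096
  f(a) × f(c) < 0, new interval: [1.335000, 1.404375]
Iteration 5:
  c_5 = (1.335000 + 1.404375)/2 = 1.369687
  f(c_5) = f(1.369687) = -0.219834
  f(a) × f(c) ≥ 0, new interval: [1.369687, 1.404375]
Iteration 6:
  c_6 = (1.369687 + 1.404375)/2 = 1.387031
  f(c_6) = f(1.387031) = -0.072842
  f(a) × f(c) ≥ 0, new interval: [1.387031, 1.404375]

After 6 iteration(s), the approximation is c_6 = 1.387031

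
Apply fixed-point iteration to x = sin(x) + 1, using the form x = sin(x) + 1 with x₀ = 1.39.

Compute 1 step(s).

Equation: x = sin(x) + 1
Fixed-point form: x = sin(x) + 1
x₀ = 1.39

x_1 = g(1.390000) = 1.983701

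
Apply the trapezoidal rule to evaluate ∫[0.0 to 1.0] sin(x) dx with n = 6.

f(x) = sin(x)
a = 0.0, b = 1.0, n = 6
h = (b - a)/n = 0.166667

Trapezoidal rule: (h/2)[f(x₀) + 2f(x₁) + 2f(x₂) + ... + f(xₙ)]

x_0 = 0.0000, f(x_0) = 0.000000, coefficient = 1
x_1 = 0.1667, f(x_1) = 0.165896, coefficient = 2
x_2 = 0.3333, f(x_2) = 0.327195, coefficient = 2
x_3 = 0.5000, f(x_3) = 0.479426, coefficient = 2
x_4 = 0.6667, f(x_4) = 0.618370, coefficient = 2
x_5 = 0.8333, f(x_5) = 0.740177, coefficient = 2
x_6 = 1.0000, f(x_6) = 0.841471, coefficient = 1

I ≈ (0.166667/2) × 5.503597 = 0.458633
Exact value: 0.459698
Error: 0.001065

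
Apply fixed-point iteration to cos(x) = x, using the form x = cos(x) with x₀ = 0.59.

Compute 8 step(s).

Equation: cos(x) = x
Fixed-point form: x = cos(x)
x₀ = 0.59

x_1 = g(0.590000) = 0.830941
x_2 = g(0.830941) = 0.674181
x_3 = g(0.674181) = 0.781218
x_4 = g(0.781218) = 0.710056
x_5 = g(0.710056) = 0.758325
x_6 = g(0.758325) = 0.725989
x_7 = g(0.725989) = 0.747843
x_8 = g(0.747843) = 0.733157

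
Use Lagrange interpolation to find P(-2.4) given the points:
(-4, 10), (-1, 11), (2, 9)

Lagrange interpolation formula:
P(x) = Σ yᵢ × Lᵢ(x)
where Lᵢ(x) = Π_{j≠i} (x - xⱼ)/(xᵢ - xⱼ)

L_0(-2.4) = (-2.4 - (-1))/(-4 - (-1)) × (-2.4 - 2)/(-4 - 2) = 0.342222
L_1(-2.4) = (-2.4 - (-4))/(-1 - (-4)) × (-2.4 - 2)/(-1 - 2) = 0.782222
L_2(-2.4) = (-2.4 - (-4))/(2 - (-4)) × (-2.4 - (-1))/(2 - (-1)) = -0.124444

P(-2.4) = 10×L_0(-2.4) + 11×L_1(-2.4) + 9×L_2(-2.4)
P(-2.4) = 10.906667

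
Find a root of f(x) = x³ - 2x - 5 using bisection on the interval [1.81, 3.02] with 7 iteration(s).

f(x) = x³ - 2x - 5
Initial interval: [1.81, 3.02]

Iteration 1:
  c_1 = (1.810000 + 3.020000)/2 = 2.415000
  f(c_1) = f(2.415000) = 4.254823
  f(a) × f(c) < 0, new interval: [1.810000, 2.415000]
Iteration 2:
  c_2 = (1.810000 + 2.415000)/2 = 2.112500
  f(c_2) = f(2.112500) = 0.202361
  f(a) × f(c) < 0, new interval: [1.810000, 2.112500]
Iteration 3:
  c_3 = (1.810000 + 2.112500)/2 = 1.961250
  f(c_3) = f(1.961250) = -1.378549
  f(a) × f(c) ≥ 0, new interval: [1.961250, 2.112500]
Iteration 4:
  c_4 = (1.961250 + 2.112500)/2 = 2.036875
  f(c_4) = f(2.036875) = -0.623041
  f(a) × f(c) ≥ 0, new interval: [2.036875, 2.112500]
Iteration 5:
  c_5 = (2.036875 + 2.112500)/2 = 2.074687
  f(c_5) = f(2.074687) = -0.219239
  f(a) × f(c) ≥ 0, new interval: [2.074687, 2.112500]
Iteration 6:
  c_6 = (2.074687 + 2.112500)/2 = 2.093594
  f(c_6) = f(2.093594) = -0.010684
  f(a) × f(c) ≥ 0, new interval: [2.093594, 2.112500]
Iteration 7:
  c_7 = (2.093594 + 2.112500)/2 = 2.103047
  f(c_7) = f(2.103047) = 0.095275
  f(a) × f(c) < 0, new interval: [2.093594, 2.103047]

After 7 iteration(s), the approximation is c_7 = 2.103047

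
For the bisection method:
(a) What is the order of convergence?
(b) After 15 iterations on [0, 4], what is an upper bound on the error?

(a) Bisection has linear (order 1) convergence; the error is halved each step.

(b) Error bound = (b-a)/2^n = (4 - 0)/2^{15}
    = 4/2^{15}

(a) 1 (linear); (b) error ≤ 1.22e-04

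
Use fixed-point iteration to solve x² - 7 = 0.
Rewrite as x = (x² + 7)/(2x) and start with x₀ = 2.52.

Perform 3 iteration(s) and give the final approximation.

Equation: x² - 7 = 0
Fixed-point form: x = (x² + 7)/(2x)
x₀ = 2.52

x_1 = g(2.520000) = 2.648889
x_2 = g(2.648889) = 2.645753
x_3 = g(2.645753) = 2.645751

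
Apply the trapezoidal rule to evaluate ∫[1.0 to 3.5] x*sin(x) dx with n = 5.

f(x) = x*sin(x)
a = 1.0, b = 3.5, n = 5
h = (b - a)/n = 0.500000

Trapezoidal rule: (h/2)[f(x₀) + 2f(x₁) + 2f(x₂) + ... + f(xₙ)]

x_0 = 1.0000, f(x_0) = 0.841471, coefficient = 1
x_1 = 1.5000, f(x_1) = 1.496242, coefficient = 2
x_2 = 2.0000, f(x_2) = 1.818595, coefficient = 2
x_3 = 2.5000, f(x_3) = 1.496180, coefficient = 2
x_4 = 3.0000, f(x_4) = 0.423360, coefficient = 2
x_5 = 3.5000, f(x_5) = -1.227741, coefficient = 1

I ≈ (0.500000/2) × 10.082485 = 2.520621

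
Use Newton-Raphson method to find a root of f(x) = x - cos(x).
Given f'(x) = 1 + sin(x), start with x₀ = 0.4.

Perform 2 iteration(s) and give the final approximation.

f(x) = x - cos(x)
f'(x) = 1 + sin(x)
x₀ = 0.4

Newton-Raphson formula: x_{n+1} = x_n - f(x_n)/f'(x_n)

Iteration 1:
  f(0.400000) = -0.521061
  f'(0.400000) = 1.389418
  x_1 = 0.400000 - (-0.521061)/1.389418 = 0.775021
Iteration 2:
  f(0.775021) = 0.060615
  f'(0.775021) = 1.699731
  x_2 = 0.775021 - 0.060615/1.699731 = 0.739360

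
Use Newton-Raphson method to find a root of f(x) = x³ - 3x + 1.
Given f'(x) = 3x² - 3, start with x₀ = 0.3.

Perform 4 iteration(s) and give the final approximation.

f(x) = x³ - 3x + 1
f'(x) = 3x² - 3
x₀ = 0.3

Newton-Raphson formula: x_{n+1} = x_n - f(x_n)/f'(x_n)

Iteration 1:
  f(0.300000) = 0.127000
  f'(0.300000) = -2.730000
  x_1 = 0.300000 - 0.127000/(-2.730000) = 0.346520
Iteration 2:
  f(0.346520) = 0.002048
  f'(0.346520) = -2.639771
  x_2 = 0.346520 - 0.002048/(-2.639771) = 0.347296
Iteration 3:
  f(0.347296) = 0.000001
  f'(0.347296) = -2.638156
  x_3 = 0.347296 - 0.000001/(-2.638156) = 0.347296
Iteration 4:
  f(0.347296) = 0.000000
  f'(0.347296) = -2.638156
  x_4 = 0.347296 - 0.000000/(-2.638156) = 0.347296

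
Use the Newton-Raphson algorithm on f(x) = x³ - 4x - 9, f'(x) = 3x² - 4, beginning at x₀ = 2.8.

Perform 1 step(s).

f(x) = x³ - 4x - 9
f'(x) = 3x² - 4
x₀ = 2.8

Newton-Raphson formula: x_{n+1} = x_n - f(x_n)/f'(x_n)

Iteration 1:
  f(2.800000) = 1.752000
  f'(2.800000) = 19.520000
  x_1 = 2.800000 - 1.752000/19.520000 = 2.710246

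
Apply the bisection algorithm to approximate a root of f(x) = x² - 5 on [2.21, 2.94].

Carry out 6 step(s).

f(x) = x² - 5
Initial interval: [2.21, 2.94]

Iteration 1:
  c_1 = (2.210000 + 2.940000)/2 = 2.575000
  f(c_1) = f(2.575000) = 1.630625
  f(a) × f(c) < 0, new interval: [2.210000, 2.575000]
Iteration 2:
  c_2 = (2.210000 + 2.575000)/2 = 2.392500
  f(c_2) = f(2.392500) = 0.724056
  f(a) × f(c) < 0, new interval: [2.210000, 2.392500]
Iteration 3:
  c_3 = (2.210000 + 2.392500)/2 = 2.301250
  f(c_3) = f(2.301250) = 0.295752
  f(a) × f(c) < 0, new interval: [2.210000, 2.301250]
Iteration 4:
  c_4 = (2.210000 + 2.301250)/2 = 2.255625
  f(c_4) = f(2.255625) = 0.087844
  f(a) × f(c) < 0, new interval: [2.210000, 2.255625]
Iteration 5:
  c_5 = (2.210000 + 2.255625)/2 = 2.232813
  f(c_5) = f(2.232813) = -0.014548
  f(a) × f(c) ≥ 0, new interval: [2.232813, 2.255625]
Iteration 6:
  c_6 = (2.232813 + 2.255625)/2 = 2.244219
  f(c_6) = f(2.244219) = 0.036518
  f(a) × f(c) < 0, new interval: [2.232813, 2.244219]

After 6 iteration(s), the approximation is c_6 = 2.244219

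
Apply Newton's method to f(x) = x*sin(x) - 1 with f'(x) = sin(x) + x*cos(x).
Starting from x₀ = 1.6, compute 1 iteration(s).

f(x) = x*sin(x) - 1
f'(x) = sin(x) + x*cos(x)
x₀ = 1.6

Newton-Raphson formula: x_{n+1} = x_n - f(x_n)/f'(x_n)

Iteration 1:
  f(1.600000) = 0.599318
  f'(1.600000) = 0.952854
  x_1 = 1.600000 - 0.599318/0.952854 = 0.971029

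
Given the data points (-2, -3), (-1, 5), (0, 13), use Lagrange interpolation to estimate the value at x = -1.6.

Lagrange interpolation formula:
P(x) = Σ yᵢ × Lᵢ(x)
where Lᵢ(x) = Π_{j≠i} (x - xⱼ)/(xᵢ - xⱼ)

L_0(-1.6) = (-1.6 - (-1))/(-2 - (-1)) × (-1.6 - 0)/(-2 - 0) = 0.480000
L_1(-1.6) = (-1.6 - (-2))/(-1 - (-2)) × (-1.6 - 0)/(-1 - 0) = 0.640000
L_2(-1.6) = (-1.6 - (-2))/(0 - (-2)) × (-1.6 - (-1))/(0 - (-1)) = -0.120000

P(-1.6) = (-3)×L_0(-1.6) + 5×L_1(-1.6) + 13×L_2(-1.6)
P(-1.6) = 0.200000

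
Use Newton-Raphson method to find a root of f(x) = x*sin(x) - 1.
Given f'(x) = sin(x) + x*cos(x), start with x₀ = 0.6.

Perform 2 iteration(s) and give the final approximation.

f(x) = x*sin(x) - 1
f'(x) = sin(x) + x*cos(x)
x₀ = 0.6

Newton-Raphson formula: x_{n+1} = x_n - f(x_n)/f'(x_n)

Iteration 1:
  f(0.600000) = -0.661215
  f'(0.600000) = 1.059844
  x_1 = 0.600000 - (-0.661215)/1.059844 = 1.223879
Iteration 2:
  f(1.223879) = 0.150967
  f'(1.223879) = 1.356545
  x_2 = 1.223879 - 0.150967/1.356545 = 1.112591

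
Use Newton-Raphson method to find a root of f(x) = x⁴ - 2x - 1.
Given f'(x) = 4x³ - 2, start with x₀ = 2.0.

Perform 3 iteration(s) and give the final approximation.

f(x) = x⁴ - 2x - 1
f'(x) = 4x³ - 2
x₀ = 2.0

Newton-Raphson formula: x_{n+1} = x_n - f(x_n)/f'(x_n)

Iteration 1:
  f(2.000000) = 11.000000
  f'(2.000000) = 30.000000
  x_1 = 2.000000 - 11.000000/30.000000 = 1.633333
Iteration 2:
  f(1.633333) = 2.850372
  f'(1.633333) = 15.429481
  x_2 = 1.633333 - 2.850372/15.429481 = 1.448598
Iteration 3:
  f(1.448598) = 0.506238
  f'(1.448598) = 10.159160
  x_3 = 1.448598 - 0.506238/10.159160 = 1.398767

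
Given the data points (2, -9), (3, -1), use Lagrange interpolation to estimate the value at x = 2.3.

Lagrange interpolation formula:
P(x) = Σ yᵢ × Lᵢ(x)
where Lᵢ(x) = Π_{j≠i} (x - xⱼ)/(xᵢ - xⱼ)

L_0(2.3) = (2.3 - 3)/(2 - 3) = 0.700000
L_1(2.3) = (2.3 - 2)/(3 - 2) = 0.300000

P(2.3) = (-9)×L_0(2.3) + (-1)×L_1(2.3)
P(2.3) = -6.600000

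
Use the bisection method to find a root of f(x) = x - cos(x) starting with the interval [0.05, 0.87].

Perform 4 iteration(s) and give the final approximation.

f(x) = x - cos(x)
Initial interval: [0.05, 0.87]

Iteration 1:
  c_1 = (0.050000 + 0.870000)/2 = 0.460000
  f(c_1) = f(0.460000) = -0.436052
  f(a) × f(c) ≥ 0, new interval: [0.460000, 0.870000]
Iteration 2:
  c_2 = (0.460000 + 0.870000)/2 = 0.665000
  f(c_2) = f(0.665000) = -0.121917
  f(a) × f(c) ≥ 0, new interval: [0.665000, 0.870000]
Iteration 3:
  c_3 = (0.665000 + 0.870000)/2 = 0.767500
  f(c_3) = f(0.767500) = 0.047851
  f(a) × f(c) < 0, new interval: [0.665000, 0.767500]
Iteration 4:
  c_4 = (0.665000 + 0.767500)/2 = 0.716250
  f(c_4) = f(0.716250) = -0.038023
  f(a) × f(c) ≥ 0, new interval: [0.716250, 0.767500]

After 4 iteration(s), the approximation is c_4 = 0.716250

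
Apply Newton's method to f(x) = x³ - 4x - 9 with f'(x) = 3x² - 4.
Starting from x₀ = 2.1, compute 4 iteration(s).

f(x) = x³ - 4x - 9
f'(x) = 3x² - 4
x₀ = 2.1

Newton-Raphson formula: x_{n+1} = x_n - f(x_n)/f'(x_n)

Iteration 1:
  f(2.100000) = -8.139000
  f'(2.100000) = 9.230000
  x_1 = 2.100000 - (-8.139000)/9.230000 = 2.981798
Iteration 2:
  f(2.981798) = 5.584341
  f'(2.981798) = 22.673367
  x_2 = 2.981798 - 5.584341/22.673367 = 2.735503
Iteration 3:
  f(2.735503) = 0.527699
  f'(2.735503) = 18.448935
  x_3 = 2.735503 - 0.527699/18.448935 = 2.706900
Iteration 4:
  f(2.706900) = 0.006691
  f'(2.706900) = 17.981924
  x_4 = 2.706900 - 0.006691/17.981924 = 2.706528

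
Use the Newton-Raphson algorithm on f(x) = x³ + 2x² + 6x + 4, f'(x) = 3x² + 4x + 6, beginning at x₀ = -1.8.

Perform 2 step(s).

f(x) = x³ + 2x² + 6x + 4
f'(x) = 3x² + 4x + 6
x₀ = -1.8

Newton-Raphson formula: x_{n+1} = x_n - f(x_n)/f'(x_n)

Iteration 1:
  f(-1.800000) = -6.152000
  f'(-1.800000) = 8.520000
  x_1 = -1.800000 - (-6.152000)/8.520000 = -1.077934
Iteration 2:
  f(-1.077934) = -1.396218
  f'(-1.077934) = 5.174090
  x_2 = -1.077934 - (-1.396218)/5.174090 = -0.808086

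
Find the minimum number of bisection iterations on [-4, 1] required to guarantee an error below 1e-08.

We need (b-a)/2^n ≤ 1e-08
(1 - (-4))/2^n ≤ 1e-08
5/2^n ≤ 1e-08
2^n ≥ 500000000
n ≥ log₂(500000000) = 28.90
n ≥ 29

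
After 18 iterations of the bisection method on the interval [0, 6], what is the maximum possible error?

Bisection error bound: |error| ≤ (b-a)/2^n
|error| ≤ (6 - 0)/2^18 = 6/2^18
|error| ≤ 0.0000228882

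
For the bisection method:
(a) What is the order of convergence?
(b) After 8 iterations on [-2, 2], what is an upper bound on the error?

(a) Bisection has linear (order 1) convergence; the error is halved each step.

(b) Error bound = (b-a)/2^n = (2 - (-2))/2^{8}
    = 4/2^{8}

(a) 1 (linear); (b) error ≤ 1.56e-02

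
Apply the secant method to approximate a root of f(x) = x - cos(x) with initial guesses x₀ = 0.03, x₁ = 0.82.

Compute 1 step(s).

f(x) = x - cos(x)
x₀ = 0.03, x₁ = 0.82

Secant formula: x_{n+1} = x_n - f(x_n)(x_n - x_{n-1})/(f(x_n) - f(x_{n-1}))

Iteration 1:
  f(0.030000) = -0.969550
  f(0.820000) = 0.137779
  x_2 = 0.820000 - 0.137779×(0.820000 - 0.030000)/(0.137779 - (-0.969550))
       = 0.721705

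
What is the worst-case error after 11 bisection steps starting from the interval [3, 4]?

Bisection error bound: |error| ≤ (b-a)/2^n
|error| ≤ (4 - 3)/2^11 = 1/2^11
|error| ≤ 0.0004882812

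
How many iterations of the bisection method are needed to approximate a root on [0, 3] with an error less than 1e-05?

We need (b-a)/2^n ≤ 1e-05
(3 - 0)/2^n ≤ 1e-05
3/2^n ≤ 1e-05
2^n ≥ 300000
n ≥ log₂(300000) = 18.19
n ≥ 19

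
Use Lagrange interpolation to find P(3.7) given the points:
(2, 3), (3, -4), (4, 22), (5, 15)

Lagrange interpolation formula:
P(x) = Σ yᵢ × Lᵢ(x)
where Lᵢ(x) = Π_{j≠i} (x - xⱼ)/(xᵢ - xⱼ)

L_0(3.7) = (3.7 - 3)/(2 - 3) × (3.7 - 4)/(2 - 4) × (3.7 - 5)/(2 - 5) = -0.045500
L_1(3.7) = (3.7 - 2)/(3 - 2) × (3.7 - 4)/(3 - 4) × (3.7 - 5)/(3 - 5) = 0.331500
L_2(3.7) = (3.7 - 2)/(4 - 2) × (3.7 - 3)/(4 - 3) × (3.7 - 5)/(4 - 5) = 0.773500
L_3(3.7) = (3.7 - 2)/(5 - 2) × (3.7 - 3)/(5 - 3) × (3.7 - 4)/(5 - 4) = -0.059500

P(3.7) = 3×L_0(3.7) + (-4)×L_1(3.7) + 22×L_2(3.7) + 15×L_3(3.7)
P(3.7) = 14.662000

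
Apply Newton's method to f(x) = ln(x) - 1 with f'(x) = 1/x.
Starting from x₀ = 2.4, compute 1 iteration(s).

f(x) = ln(x) - 1
f'(x) = 1/x
x₀ = 2.4

Newton-Raphson formula: x_{n+1} = x_n - f(x_n)/f'(x_n)

Iteration 1:
  f(2.400000) = -0.124531
  f'(2.400000) = 0.416667
  x_1 = 2.400000 - (-0.124531)/0.416667 = 2.698875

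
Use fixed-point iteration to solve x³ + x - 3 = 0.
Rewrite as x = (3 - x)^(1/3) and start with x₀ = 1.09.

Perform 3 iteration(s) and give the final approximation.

Equation: x³ + x - 3 = 0
Fixed-point form: x = (3 - x)^(1/3)
x₀ = 1.09

x_1 = g(1.090000) = 1.240731
x_2 = g(1.240731) = 1.207195
x_3 = g(1.207195) = 1.214817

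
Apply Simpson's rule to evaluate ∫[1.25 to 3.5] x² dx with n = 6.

f(x) = x²
a = 1.25, b = 3.5, n = 6
h = (b - a)/n = 0.375000

Simpson's rule: (h/3)[f(x₀) + 4f(x₁) + 2f(x₂) + ... + f(xₙ)]

x_0 = 1.2500, f(x_0) = 1.562500, coefficient = 1
x_1 = 1.6250, f(x_1) = 2.640625, coefficient = 4
x_2 = 2.0000, f(x_2) = 4.000000, coefficient = 2
x_3 = 2.3750, f(x_3) = 5.640625, coefficient = 4
x_4 = 2.7500, f(x_4) = 7.562500, coefficient = 2
x_5 = 3.1250, f(x_5) = 9.765625, coefficient = 4
x_6 = 3.5000, f(x_6) = 12.250000, coefficient = 1

I ≈ (0.375000/3) × 109.125000 = 13.640625
Exact value: 13.640625
Error: 0.000000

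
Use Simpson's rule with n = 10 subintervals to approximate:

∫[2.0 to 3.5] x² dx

f(x) = x²
a = 2.0, b = 3.5, n = 10
h = (b - a)/n = 0.150000

Simpson's rule: (h/3)[f(x₀) + 4f(x₁) + 2f(x₂) + ... + f(xₙ)]

x_0 = 2.0000, f(x_0) = 4.000000, coefficient = 1
x_1 = 2.1500, f(x_1) = 4.622500, coefficient = 4
x_2 = 2.3000, f(x_2) = 5.290000, coefficient = 2
x_3 = 2.4500, f(x_3) = 6.002500, coefficient = 4
x_4 = 2.6000, f(x_4) = 6.760000, coefficient = 2
x_5 = 2.7500, f(x_5) = 7.562500, coefficient = 4
x_6 = 2.9000, f(x_6) = 8.410000, coefficient = 2
x_7 = 3.0500, f(x_7) = 9.302500, coefficient = 4
x_8 = 3.2000, f(x_8) = 10.240000, coefficient = 2
x_9 = 3.3500, f(x_9) = 11.222500, coefficient = 4
x_10 = 3.5000, f(x_10) = 12.250000, coefficient = 1

I ≈ (0.150000/3) × 232.500000 = 11.625000
Exact value: 11.625000
Error: 0.000000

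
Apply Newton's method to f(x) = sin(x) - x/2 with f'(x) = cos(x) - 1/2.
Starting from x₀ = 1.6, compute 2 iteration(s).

f(x) = sin(x) - x/2
f'(x) = cos(x) - 1/2
x₀ = 1.6

Newton-Raphson formula: x_{n+1} = x_n - f(x_n)/f'(x_n)

Iteration 1:
  f(1.600000) = 0.199574
  f'(1.600000) = -0.529200
  x_1 = 1.600000 - 0.199574/(-0.529200) = 1.977124
Iteration 2:
  f(1.977124) = -0.069983
  f'(1.977124) = -0.895238
  x_2 = 1.977124 - (-0.069983)/(-0.895238) = 1.898951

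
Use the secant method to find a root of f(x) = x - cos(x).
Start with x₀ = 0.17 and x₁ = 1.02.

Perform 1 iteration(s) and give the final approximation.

f(x) = x - cos(x)
x₀ = 0.17, x₁ = 1.02

Secant formula: x_{n+1} = x_n - f(x_n)(x_n - x_{n-1})/(f(x_n) - f(x_{n-1}))

Iteration 1:
  f(0.170000) = -0.815585
  f(1.020000) = 0.496634
  x_2 = 1.020000 - 0.496634×(1.020000 - 0.170000)/(0.496634 - (-0.815585))
       = 0.698301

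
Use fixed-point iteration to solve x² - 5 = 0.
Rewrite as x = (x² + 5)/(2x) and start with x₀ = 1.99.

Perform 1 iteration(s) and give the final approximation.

Equation: x² - 5 = 0
Fixed-point form: x = (x² + 5)/(2x)
x₀ = 1.99

x_1 = g(1.990000) = 2.251281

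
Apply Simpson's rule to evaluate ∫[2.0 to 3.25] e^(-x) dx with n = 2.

f(x) = e^(-x)
a = 2.0, b = 3.25, n = 2
h = (b - a)/n = 0.625000

Simpson's rule: (h/3)[f(x₀) + 4f(x₁) + 2f(x₂) + ... + f(xₙ)]

x_0 = 2.0000, f(x_0) = 0.135335, coefficient = 1
x_1 = 2.6250, f(x_1) = 0.072440, coefficient = 4
x_2 = 3.2500, f(x_2) = 0.038774, coefficient = 1

I ≈ (0.625000/3) × 0.463869 = 0.096639
Exact value: 0.096561
Error: 0.000078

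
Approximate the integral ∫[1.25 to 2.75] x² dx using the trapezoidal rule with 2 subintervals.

f(x) = x²
a = 1.25, b = 2.75, n = 2
h = (b - a)/n = 0.750000

Trapezoidal rule: (h/2)[f(x₀) + 2f(x₁) + 2f(x₂) + ... + f(xₙ)]

x_0 = 1.2500, f(x_0) = 1.562500, coefficient = 1
x_1 = 2.0000, f(x_1) = 4.000000, coefficient = 2
x_2 = 2.7500, f(x_2) = 7.562500, coefficient = 1

I ≈ (0.750000/2) × 17.125000 = 6.421875
Exact value: 6.281250
Error: 0.140625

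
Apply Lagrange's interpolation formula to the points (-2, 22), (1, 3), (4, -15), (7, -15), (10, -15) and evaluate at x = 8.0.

Lagrange interpolation formula:
P(x) = Σ yᵢ × Lᵢ(x)
where Lᵢ(x) = Π_{j≠i} (x - xⱼ)/(xᵢ - xⱼ)

L_0(8.0) = (8.0 - 1)/(-2 - 1) × (8.0 - 4)/(-2 - 4) × (8.0 - 7)/(-2 - 7) × (8.0 - 10)/(-2 - 10) = -0.028807
L_1(8.0) = (8.0 - (-2))/(1 - (-2)) × (8.0 - 4)/(1 - 4) × (8.0 - 7)/(1 - 7) × (8.0 - 10)/(1 - 10) = 0.164609
L_2(8.0) = (8.0 - (-2))/(4 - (-2)) × (8.0 - 1)/(4 - 1) × (8.0 - 7)/(4 - 7) × (8.0 - 10)/(4 - 10) = -0.432099
L_3(8.0) = (8.0 - (-2))/(7 - (-2)) × (8.0 - 1)/(7 - 1) × (8.0 - 4)/(7 - 4) × (8.0 - 10)/(7 - 10) = 1.152263
L_4(8.0) = (8.0 - (-2))/(10 - (-2)) × (8.0 - 1)/(10 - 1) × (8.0 - 4)/(10 - 4) × (8.0 - 7)/(10 - 7) = 0.144033

P(8.0) = 22×L_0(8.0) + 3×L_1(8.0) + (-15)×L_2(8.0) + (-15)×L_3(8.0) + (-15)×L_4(8.0)
P(8.0) = -13.102881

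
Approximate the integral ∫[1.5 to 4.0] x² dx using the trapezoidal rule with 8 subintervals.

f(x) = x²
a = 1.5, b = 4.0, n = 8
h = (b - a)/n = 0.312500

Trapezoidal rule: (h/2)[f(x₀) + 2f(x₁) + 2f(x₂) + ... + f(xₙ)]

x_0 = 1.5000, f(x_0) = 2.250000, coefficient = 1
x_1 = 1.8125, f(x_1) = 3.285156, coefficient = 2
x_2 = 2.1250, f(x_2) = 4.515625, coefficient = 2
x_3 = 2.4375, f(x_3) = 5.941406, coefficient = 2
x_4 = 2.7500, f(x_4) = 7.562500, coefficient = 2
x_5 = 3.0625, f(x_5) = 9.378906, coefficient = 2
x_6 = 3.3750, f(x_6) = 11.390625, coefficient = 2
x_7 = 3.6875, f(x_7) = 13.597656, coefficient = 2
x_8 = 4.0000, f(x_8) = 16.000000, coefficient = 1

I ≈ (0.312500/2) × 129.593750 = 20.249023
Exact value: 20.208333
Error: 0.040690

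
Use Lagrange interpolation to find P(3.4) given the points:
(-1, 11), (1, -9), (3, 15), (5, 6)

Lagrange interpolation formula:
P(x) = Σ yᵢ × Lᵢ(x)
where Lᵢ(x) = Π_{j≠i} (x - xⱼ)/(xᵢ - xⱼ)

L_0(3.4) = (3.4 - 1)/(-1 - 1) × (3.4 - 3)/(-1 - 3) × (3.4 - 5)/(-1 - 5) = 0.032000
L_1(3.4) = (3.4 - (-1))/(1 - (-1)) × (3.4 - 3)/(1 - 3) × (3.4 - 5)/(1 - 5) = -0.176000
L_2(3.4) = (3.4 - (-1))/(3 - (-1)) × (3.4 - 1)/(3 - 1) × (3.4 - 5)/(3 - 5) = 1.056000
L_3(3.4) = (3.4 - (-1))/(5 - (-1)) × (3.4 - 1)/(5 - 1) × (3.4 - 3)/(5 - 3) = 0.088000

P(3.4) = 11×L_0(3.4) + (-9)×L_1(3.4) + 15×L_2(3.4) + 6×L_3(3.4)
P(3.4) = 18.304000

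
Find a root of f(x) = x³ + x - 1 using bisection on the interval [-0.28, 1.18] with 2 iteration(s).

f(x) = x³ + x - 1
Initial interval: [-0.28, 1.18]

Iteration 1:
  c_1 = (-0.280000 + 1.180000)/2 = 0.450000
  f(c_1) = f(0.450000) = -0.458875
  f(a) × f(c) ≥ 0, new interval: [0.450000, 1.180000]
Iteration 2:
  c_2 = (0.450000 + 1.180000)/2 = 0.815000
  f(c_2) = f(0.815000) = 0.356343
  f(a) × f(c) < 0, new interval: [0.450000, 0.815000]

After 2 iteration(s), the approximation is c_2 = 0.815000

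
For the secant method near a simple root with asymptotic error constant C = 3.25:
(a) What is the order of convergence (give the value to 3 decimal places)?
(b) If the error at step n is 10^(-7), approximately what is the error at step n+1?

(a) Secant method has superlinear convergence with order φ = (1+√5)/2 ≈ 1.618.
    This means |e_{n+1}| ≈ C|e_n|^1.618.

(b) With |e_n| = 10^(-7) and C = 3.25:
    |e_{n+1}| ≈ 3.25 × (10^(-7))^1.618 = 3.25 × 10^(-11.33)

(a) ≈ 1.618 (golden ratio); (b) |e_{n+1}| ≈ 1.533e-11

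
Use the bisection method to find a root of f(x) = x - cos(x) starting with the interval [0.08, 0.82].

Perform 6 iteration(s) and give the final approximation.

f(x) = x - cos(x)
Initial interval: [0.08, 0.82]

Iteration 1:
  c_1 = (0.080000 + 0.820000)/2 = 0.450000
  f(c_1) = f(0.450000) = -0.450447
  f(a) × f(c) ≥ 0, new interval: [0.450000, 0.820000]
Iteration 2:
  c_2 = (0.450000 + 0.820000)/2 = 0.635000
  f(c_2) = f(0.635000) = -0.170072
  f(a) × f(c) ≥ 0, new interval: [0.635000, 0.820000]
Iteration 3:
  c_3 = (0.635000 + 0.820000)/2 = 0.727500
  f(c_3) = f(0.727500) = -0.019339
  f(a) × f(c) ≥ 0, new interval: [0.727500, 0.820000]
Iteration 4:
  c_4 = (0.727500 + 0.820000)/2 = 0.773750
  f(c_4) = f(0.773750) = 0.058455
  f(a) × f(c) < 0, new interval: [0.727500, 0.773750]
Iteration 5:
  c_5 = (0.727500 + 0.773750)/2 = 0.750625
  f(c_5) = f(0.750625) = 0.019362
  f(a) × f(c) < 0, new interval: [0.727500, 0.750625]
Iteration 6:
  c_6 = (0.727500 + 0.750625)/2 = 0.739062
  f(c_6) = f(0.739062) = -0.000038
  f(a) × f(c) ≥ 0, new interval: [0.739062, 0.750625]

After 6 iteration(s), the approximation is c_6 = 0.739062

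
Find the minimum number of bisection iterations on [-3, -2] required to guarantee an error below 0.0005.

We need (b-a)/2^n ≤ 0.0005
(-2 - (-3))/2^n ≤ 0.0005
1/2^n ≤ 0.0005
2^n ≥ 2000
n ≥ log₂(2000) = 10.97
n ≥ 11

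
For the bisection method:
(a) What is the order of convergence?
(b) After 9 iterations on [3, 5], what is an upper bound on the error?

(a) Bisection has linear (order 1) convergence; the error is halved each step.

(b) Error bound = (b-a)/2^n = (5 - 3)/2^{9}
    = 2/2^{9}

(a) 1 (linear); (b) error ≤ 3.91e-03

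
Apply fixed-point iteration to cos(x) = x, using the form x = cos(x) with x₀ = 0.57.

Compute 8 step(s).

Equation: cos(x) = x
Fixed-point form: x = cos(x)
x₀ = 0.57

x_1 = g(0.570000) = 0.841901
x_2 = g(0.841901) = 0.666046
x_3 = g(0.666046) = 0.786271
x_4 = g(0.786271) = 0.706489
x_5 = g(0.706489) = 0.760646
x_6 = g(0.760646) = 0.724391
x_7 = g(0.724391) = 0.748903
x_8 = g(0.748903) = 0.732436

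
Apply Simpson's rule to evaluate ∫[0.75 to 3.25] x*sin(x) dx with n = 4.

f(x) = x*sin(x)
a = 0.75, b = 3.25, n = 4
h = (b - a)/n = 0.625000

Simpson's rule: (h/3)[f(x₀) + 4f(x₁) + 2f(x₂) + ... + f(xₙ)]

x_0 = 0.7500, f(x_0) = 0.511229, coefficient = 1
x_1 = 1.3750, f(x_1) = 1.348728, coefficient = 4
x_2 = 2.0000, f(x_2) = 1.818595, coefficient = 2
x_3 = 2.6250, f(x_3) = 1.296541, coefficient = 4
x_4 = 3.2500, f(x_4) = -0.351634, coefficient = 1

I ≈ (0.625000/3) × 14.377860 = 2.995387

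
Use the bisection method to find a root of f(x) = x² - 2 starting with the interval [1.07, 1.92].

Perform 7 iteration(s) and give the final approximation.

f(x) = x² - 2
Initial interval: [1.07, 1.92]

Iteration 1:
  c_1 = (1.070000 + 1.920000)/2 = 1.495000
  f(c_1) = f(1.495000) = 0.235025
  f(a) × f(c) < 0, new interval: [1.070000, 1.495000]
Iteration 2:
  c_2 = (1.070000 + 1.495000)/2 = 1.282500
  f(c_2) = f(1.282500) = -0.355194
  f(a) × f(c) ≥ 0, new interval: [1.282500, 1.495000]
Iteration 3:
  c_3 = (1.282500 + 1.495000)/2 = 1.388750
  f(c_3) = f(1.388750) = -0.071373
  f(a) × f(c) ≥ 0, new interval: [1.388750, 1.495000]
Iteration 4:
  c_4 = (1.388750 + 1.495000)/2 = 1.441875
  f(c_4) = f(1.441875) = 0.079004
  f(a) × f(c) < 0, new interval: [1.388750, 1.441875]
Iteration 5:
  c_5 = (1.388750 + 1.441875)/2 = 1.415313
  f(c_5) = f(1.415313) = 0.003109
  f(a) × f(c) < 0, new interval: [1.388750, 1.415313]
Iteration 6:
  c_6 = (1.388750 + 1.415313)/2 = 1.402031
  f(c_6) = f(1.402031) = -0.034308
  f(a) × f(c) ≥ 0, new interval: [1.402031, 1.415313]
Iteration 7:
  c_7 = (1.402031 + 1.415313)/2 = 1.408672
  f(c_7) = f(1.408672) = -0.015644
  f(a) × f(c) ≥ 0, new interval: [1.408672, 1.415313]

After 7 iteration(s), the approximation is c_7 = 1.408672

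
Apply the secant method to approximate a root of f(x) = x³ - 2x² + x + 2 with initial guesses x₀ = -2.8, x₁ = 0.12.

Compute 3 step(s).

f(x) = x³ - 2x² + x + 2
x₀ = -2.8, x₁ = 0.12

Secant formula: x_{n+1} = x_n - f(x_n)(x_n - x_{n-1})/(f(x_n) - f(x_{n-1}))

Iteration 1:
  f(-2.800000) = -38.432000
  f(0.120000) = 2.092928
  x_2 = 0.120000 - 2.092928×(0.120000 - (-2.800000))/(2.092928 - (-38.432000))
       = -0.030805
Iteration 2:
  f(0.120000) = 2.092928
  f(-0.030805) = 1.967268
  x_3 = -0.030805 - 1.967268×(-0.030805 - 0.120000)/(1.967268 - 2.092928)
       = -2.391729
Iteration 3:
  f(-0.030805) = 1.967268
  f(-2.391729) = -25.514041
  x_4 = -2.391729 - (-25.514041)×(-2.391729 - (-0.030805))/(-25.514041 - 1.967268)
       = -0.199813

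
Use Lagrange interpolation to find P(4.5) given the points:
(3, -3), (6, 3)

Lagrange interpolation formula:
P(x) = Σ yᵢ × Lᵢ(x)
where Lᵢ(x) = Π_{j≠i} (x - xⱼ)/(xᵢ - xⱼ)

L_0(4.5) = (4.5 - 6)/(3 - 6) = 0.500000
L_1(4.5) = (4.5 - 3)/(6 - 3) = 0.500000

P(4.5) = (-3)×L_0(4.5) + 3×L_1(4.5)
P(4.5) = 0.000000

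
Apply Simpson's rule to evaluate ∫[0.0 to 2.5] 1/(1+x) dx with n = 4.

f(x) = 1/(1+x)
a = 0.0, b = 2.5, n = 4
h = (b - a)/n = 0.625000

Simpson's rule: (h/3)[f(x₀) + 4f(x₁) + 2f(x₂) + ... + f(xₙ)]

x_0 = 0.0000, f(x_0) = 1.000000, coefficient = 1
x_1 = 0.6250, f(x_1) = 0.615385, coefficient = 4
x_2 = 1.2500, f(x_2) = 0.444444, coefficient = 2
x_3 = 1.8750, f(x_3) = 0.347826, coefficient = 4
x_4 = 2.5000, f(x_4) = 0.285714, coefficient = 1

I ≈ (0.625000/3) × 6.027446 = 1.255718
Exact value: 1.252763
Error: 0.002955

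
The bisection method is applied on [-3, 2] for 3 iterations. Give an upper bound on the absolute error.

Bisection error bound: |error| ≤ (b-a)/2^n
|error| ≤ (2 - (-3))/2^3 = 5/2^3
|error| ≤ 0.6250000000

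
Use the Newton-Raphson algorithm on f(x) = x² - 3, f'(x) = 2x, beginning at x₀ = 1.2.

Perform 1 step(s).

f(x) = x² - 3
f'(x) = 2x
x₀ = 1.2

Newton-Raphson formula: x_{n+1} = x_n - f(x_n)/f'(x_n)

Iteration 1:
  f(1.200000) = -1.560000
  f'(1.200000) = 2.400000
  x_1 = 1.200000 - (-1.560000)/2.400000 = 1.850000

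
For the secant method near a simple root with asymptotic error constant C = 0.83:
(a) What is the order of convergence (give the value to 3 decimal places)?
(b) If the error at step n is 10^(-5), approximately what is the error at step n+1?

(a) Secant method has superlinear convergence with order φ = (1+√5)/2 ≈ 1.618.
    This means |e_{n+1}| ≈ C|e_n|^1.618.

(b) With |e_n| = 10^(-5) and C = 0.83:
    |e_{n+1}| ≈ 0.83 × (10^(-5))^1.618 = 0.83 × 10^(-8.09)

(a) ≈ 1.618 (golden ratio); (b) |e_{n+1}| ≈ 6.744e-09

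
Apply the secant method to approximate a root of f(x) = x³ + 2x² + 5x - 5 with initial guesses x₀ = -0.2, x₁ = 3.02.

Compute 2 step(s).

f(x) = x³ + 2x² + 5x - 5
x₀ = -0.2, x₁ = 3.02

Secant formula: x_{n+1} = x_n - f(x_n)(x_n - x_{n-1})/(f(x_n) - f(x_{n-1}))

Iteration 1:
  f(-0.200000) = -5.928000
  f(3.020000) = 55.884408
  x_2 = 3.020000 - 55.884408×(3.020000 - (-0.200000))/(55.884408 - (-5.928000))
       = 0.108808
Iteration 2:
  f(3.020000) = 55.884408
  f(0.108808) = -4.430994
  x_3 = 0.108808 - (-4.430994)×(0.108808 - 3.020000)/(-4.430994 - 55.884408)
       = 0.322675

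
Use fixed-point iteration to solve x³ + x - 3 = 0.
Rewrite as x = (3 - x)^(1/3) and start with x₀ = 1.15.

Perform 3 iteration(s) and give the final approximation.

Equation: x³ + x - 3 = 0
Fixed-point form: x = (3 - x)^(1/3)
x₀ = 1.15

x_1 = g(1.150000) = 1.227601
x_2 = g(1.227601) = 1.210191
x_3 = g(1.210191) = 1.214140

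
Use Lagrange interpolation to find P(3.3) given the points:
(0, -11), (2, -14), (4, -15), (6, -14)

Lagrange interpolation formula:
P(x) = Σ yᵢ × Lᵢ(x)
where Lᵢ(x) = Π_{j≠i} (x - xⱼ)/(xᵢ - xⱼ)

L_0(3.3) = (3.3 - 2)/(0 - 2) × (3.3 - 4)/(0 - 4) × (3.3 - 6)/(0 - 6) = -0.051188
L_1(3.3) = (3.3 - 0)/(2 - 0) × (3.3 - 4)/(2 - 4) × (3.3 - 6)/(2 - 6) = 0.389813
L_2(3.3) = (3.3 - 0)/(4 - 0) × (3.3 - 2)/(4 - 2) × (3.3 - 6)/(4 - 6) = 0.723937
L_3(3.3) = (3.3 - 0)/(6 - 0) × (3.3 - 2)/(6 - 2) × (3.3 - 4)/(6 - 4) = -0.062563

P(3.3) = (-11)×L_0(3.3) + (-14)×L_1(3.3) + (-15)×L_2(3.3) + (-14)×L_3(3.3)
P(3.3) = -14.877500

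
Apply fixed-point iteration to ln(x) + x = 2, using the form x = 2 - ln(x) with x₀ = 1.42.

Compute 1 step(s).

Equation: ln(x) + x = 2
Fixed-point form: x = 2 - ln(x)
x₀ = 1.42

x_1 = g(1.420000) = 1.649343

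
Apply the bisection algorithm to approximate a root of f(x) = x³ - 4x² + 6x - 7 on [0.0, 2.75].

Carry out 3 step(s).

f(x) = x³ - 4x² + 6x - 7
Initial interval: [0.0, 2.75]

Iteration 1:
  c_1 = (0.000000 + 2.750000)/2 = 1.375000
  f(c_1) = f(1.375000) = -3.712891
  f(a) × f(c) ≥ 0, new interval: [1.375000, 2.750000]
Iteration 2:
  c_2 = (1.375000 + 2.750000)/2 = 2.062500
  f(c_2) = f(2.062500) = -2.866943
  f(a) × f(c) ≥ 0, new interval: [2.062500, 2.750000]
Iteration 3:
  c_3 = (2.062500 + 2.750000)/2 = 2.406250
  f(c_3) = f(2.406250) = -1.790375
  f(a) × f(c) ≥ 0, new interval: [2.406250, 2.750000]

After 3 iteration(s), the approximation is c_3 = 2.406250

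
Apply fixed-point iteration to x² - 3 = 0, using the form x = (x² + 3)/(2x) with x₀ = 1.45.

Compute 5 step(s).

Equation: x² - 3 = 0
Fixed-point form: x = (x² + 3)/(2x)
x₀ = 1.45

x_1 = g(1.450000) = 1.759483
x_2 = g(1.759483) = 1.732265
x_3 = g(1.732265) = 1.732051
x_4 = g(1.732051) = 1.732051
x_5 = g(1.732051) = 1.732051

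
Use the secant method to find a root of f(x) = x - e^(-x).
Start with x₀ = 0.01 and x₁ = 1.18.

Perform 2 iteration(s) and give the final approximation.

f(x) = x - e^(-x)
x₀ = 0.01, x₁ = 1.18

Secant formula: x_{n+1} = x_n - f(x_n)(x_n - x_{n-1})/(f(x_n) - f(x_{n-1}))

Iteration 1:
  f(0.010000) = -0.980050
  f(1.180000) = 0.872721
  x_2 = 1.180000 - 0.872721×(1.180000 - 0.010000)/(0.872721 - (-0.980050))
       = 0.628888
Iteration 2:
  f(1.180000) = 0.872721
  f(0.628888) = 0.095704
  x_3 = 0.628888 - 0.095704×(0.628888 - 1.180000)/(0.095704 - 0.872721)
       = 0.561009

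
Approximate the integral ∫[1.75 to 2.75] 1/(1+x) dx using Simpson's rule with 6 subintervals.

f(x) = 1/(1+x)
a = 1.75, b = 2.75, n = 6
h = (b - a)/n = 0.166667

Simpson's rule: (h/3)[f(x₀) + 4f(x₁) + 2f(x₂) + ... + f(xₙ)]

x_0 = 1.7500, f(x_0) = 0.363636, coefficient = 1
x_1 = 1.9167, f(x_1) = 0.342857, coefficient = 4
x_2 = 2.0833, f(x_2) = 0.324324, coefficient = 2
x_3 = 2.2500, f(x_3) = 0.307692, coefficient = 4
x_4 = 2.4167, f(x_4) = 0.292683, coefficient = 2
x_5 = 2.5833, f(x_5) = 0.279070, coefficient = 4
x_6 = 2.7500, f(x_6) = 0.266667, coefficient = 1

I ≈ (0.166667/3) × 5.582794 = 0.310155
Exact value: 0.310155
Error: 0.000000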